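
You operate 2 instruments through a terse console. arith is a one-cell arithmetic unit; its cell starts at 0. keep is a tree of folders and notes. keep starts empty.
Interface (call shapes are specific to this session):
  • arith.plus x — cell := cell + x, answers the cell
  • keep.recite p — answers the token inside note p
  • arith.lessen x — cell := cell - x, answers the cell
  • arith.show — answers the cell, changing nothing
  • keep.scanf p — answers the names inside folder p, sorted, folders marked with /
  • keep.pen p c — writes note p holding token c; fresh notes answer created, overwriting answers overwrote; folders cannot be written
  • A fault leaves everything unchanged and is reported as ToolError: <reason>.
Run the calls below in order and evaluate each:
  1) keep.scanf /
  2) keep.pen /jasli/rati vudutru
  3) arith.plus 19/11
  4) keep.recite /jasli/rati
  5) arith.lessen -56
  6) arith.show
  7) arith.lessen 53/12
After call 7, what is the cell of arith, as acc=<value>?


I run keep.scanf with p='/', — result: [].
I use keep.pen with p='/jasli/rati', c='vudutru', — result: ToolError: no parent.
I run arith.plus with x='19/11', and observe 19/11.
Then keep.recite with p='/jasli/rati', and observe ToolError: not found.
I call arith.lessen with x='-56', and observe 635/11.
I try arith.show: 635/11.
I use arith.lessen with x='53/12', and get 7037/132.

Answer: acc=7037/132


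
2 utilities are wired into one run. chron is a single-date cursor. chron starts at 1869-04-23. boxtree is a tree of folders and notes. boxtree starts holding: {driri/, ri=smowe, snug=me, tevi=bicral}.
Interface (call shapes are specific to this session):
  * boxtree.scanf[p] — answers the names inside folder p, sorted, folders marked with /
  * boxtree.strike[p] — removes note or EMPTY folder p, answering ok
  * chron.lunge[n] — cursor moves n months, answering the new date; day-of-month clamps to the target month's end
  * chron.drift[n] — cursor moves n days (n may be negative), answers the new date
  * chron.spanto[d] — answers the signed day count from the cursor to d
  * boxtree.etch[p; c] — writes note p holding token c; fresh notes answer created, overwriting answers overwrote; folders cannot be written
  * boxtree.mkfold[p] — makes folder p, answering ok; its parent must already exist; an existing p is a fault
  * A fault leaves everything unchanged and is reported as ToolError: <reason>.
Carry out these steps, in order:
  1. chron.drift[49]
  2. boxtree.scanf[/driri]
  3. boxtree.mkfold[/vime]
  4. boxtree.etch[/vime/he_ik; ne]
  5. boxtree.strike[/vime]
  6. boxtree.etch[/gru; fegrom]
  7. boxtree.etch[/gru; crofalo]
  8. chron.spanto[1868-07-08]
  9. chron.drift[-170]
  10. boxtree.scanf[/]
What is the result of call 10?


Answer: [driri/, gru, ri, snug, tevi, vime/]

Derivation:
I call drift(n='49'), — result: 1869-06-11.
I invoke scanf(p='/driri'), → [].
I try mkfold(p='/vime'), and observe ok.
I run etch(p='/vime/he_ik', c='ne'), giving created.
I call strike(p='/vime'), yielding ToolError: not empty.
Now I run etch(p='/gru', c='fegrom'), which returns created.
I try etch(p='/gru', c='crofalo'), yielding overwrote.
Invoking spanto(d='1868-07-08'), yielding -338.
I call drift(n='-170'), yielding 1868-12-23.
Invoking scanf(p='/'), which returns [driri/, gru, ri, snug, tevi, vime/].


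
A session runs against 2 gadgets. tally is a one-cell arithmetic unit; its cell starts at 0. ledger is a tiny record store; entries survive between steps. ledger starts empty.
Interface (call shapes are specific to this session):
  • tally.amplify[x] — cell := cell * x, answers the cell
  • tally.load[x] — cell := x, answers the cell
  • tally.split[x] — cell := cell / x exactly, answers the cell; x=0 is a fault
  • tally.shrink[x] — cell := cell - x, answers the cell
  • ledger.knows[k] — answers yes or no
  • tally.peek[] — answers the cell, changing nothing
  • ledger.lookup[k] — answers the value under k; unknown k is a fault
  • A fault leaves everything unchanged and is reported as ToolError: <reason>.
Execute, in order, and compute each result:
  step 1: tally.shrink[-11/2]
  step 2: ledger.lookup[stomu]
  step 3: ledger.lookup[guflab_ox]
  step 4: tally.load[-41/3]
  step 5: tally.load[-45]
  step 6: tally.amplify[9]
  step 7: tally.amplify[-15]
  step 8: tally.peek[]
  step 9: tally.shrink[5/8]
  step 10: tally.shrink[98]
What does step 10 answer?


CALL tally.shrink[x=-11/2]
RET  11/2
CALL ledger.lookup[k=stomu]
RET  ToolError: no such key stomu
CALL ledger.lookup[k=guflab_ox]
RET  ToolError: no such key guflab_ox
CALL tally.load[x=-41/3]
RET  -41/3
CALL tally.load[x=-45]
RET  -45
CALL tally.amplify[x=9]
RET  -405
CALL tally.amplify[x=-15]
RET  6075
CALL tally.peek[]
RET  6075
CALL tally.shrink[x=5/8]
RET  48595/8
CALL tally.shrink[x=98]
RET  47811/8

Answer: 47811/8


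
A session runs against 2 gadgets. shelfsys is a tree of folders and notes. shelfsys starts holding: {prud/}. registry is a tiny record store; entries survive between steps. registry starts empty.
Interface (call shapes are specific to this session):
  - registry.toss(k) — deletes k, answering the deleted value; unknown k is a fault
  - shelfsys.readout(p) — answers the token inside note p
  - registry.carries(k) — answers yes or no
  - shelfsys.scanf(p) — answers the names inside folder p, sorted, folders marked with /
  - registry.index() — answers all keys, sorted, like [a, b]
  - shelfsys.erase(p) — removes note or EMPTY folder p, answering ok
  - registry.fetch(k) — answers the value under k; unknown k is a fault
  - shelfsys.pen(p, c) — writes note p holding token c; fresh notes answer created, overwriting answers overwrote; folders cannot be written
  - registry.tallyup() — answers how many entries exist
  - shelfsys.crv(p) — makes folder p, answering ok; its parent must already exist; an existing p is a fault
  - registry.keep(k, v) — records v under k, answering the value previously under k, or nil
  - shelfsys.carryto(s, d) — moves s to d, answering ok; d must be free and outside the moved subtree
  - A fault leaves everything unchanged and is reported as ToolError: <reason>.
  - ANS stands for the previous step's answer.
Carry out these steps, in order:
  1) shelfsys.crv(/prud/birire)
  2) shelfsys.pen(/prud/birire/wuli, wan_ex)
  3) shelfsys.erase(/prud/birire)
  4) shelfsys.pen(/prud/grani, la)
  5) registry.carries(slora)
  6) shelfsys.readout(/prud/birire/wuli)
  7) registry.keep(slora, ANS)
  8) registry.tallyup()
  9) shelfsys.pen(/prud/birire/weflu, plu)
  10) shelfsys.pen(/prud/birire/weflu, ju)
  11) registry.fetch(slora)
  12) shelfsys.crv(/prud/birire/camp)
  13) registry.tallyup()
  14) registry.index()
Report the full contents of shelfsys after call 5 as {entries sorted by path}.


Then crv passing p=/prud/birire, which returns ok.
Using pen passing p=/prud/birire/wuli, c=wan_ex, → created.
I run erase passing p=/prud/birire, yielding ToolError: not empty.
Then pen passing p=/prud/grani, c=la: created.
I invoke carries passing k=slora, and observe no.
Calling readout passing p=/prud/birire/wuli, and get wan_ex.
I call keep passing k=slora, v=ANS, and observe nil.
Next I call tallyup(), giving 1.
Calling pen passing p=/prud/birire/weflu, c=plu, which returns created.
I call pen passing p=/prud/birire/weflu, c=ju, → overwrote.
Calling fetch passing k=slora, and observe wan_ex.
I call crv passing p=/prud/birire/camp, — result: ok.
I run tallyup, yielding 1.
Using index, and get [slora].

Answer: {prud/, prud/birire/, prud/birire/wuli=wan_ex, prud/grani=la}


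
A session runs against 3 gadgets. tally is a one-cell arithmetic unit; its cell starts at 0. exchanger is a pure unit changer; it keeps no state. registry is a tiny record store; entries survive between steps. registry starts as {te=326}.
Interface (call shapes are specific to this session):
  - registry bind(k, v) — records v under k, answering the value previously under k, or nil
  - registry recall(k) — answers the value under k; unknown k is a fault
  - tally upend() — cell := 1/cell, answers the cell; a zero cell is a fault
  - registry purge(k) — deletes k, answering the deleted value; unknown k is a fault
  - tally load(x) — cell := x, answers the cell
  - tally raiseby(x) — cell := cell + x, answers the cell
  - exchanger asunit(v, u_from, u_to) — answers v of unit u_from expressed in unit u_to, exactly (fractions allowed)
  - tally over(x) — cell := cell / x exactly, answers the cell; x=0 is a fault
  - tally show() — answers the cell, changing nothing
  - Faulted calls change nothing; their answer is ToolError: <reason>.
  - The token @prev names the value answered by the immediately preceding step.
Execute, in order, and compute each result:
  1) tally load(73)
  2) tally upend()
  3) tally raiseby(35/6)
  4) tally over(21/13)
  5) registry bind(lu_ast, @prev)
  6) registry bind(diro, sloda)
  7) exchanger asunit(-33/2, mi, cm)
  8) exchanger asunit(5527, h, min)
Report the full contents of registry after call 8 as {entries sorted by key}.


Answer: {diro=sloda, lu_ast=33293/9198, te=326}

Derivation:
$ tally load x: 73
  73
$ tally upend
  1/73
$ tally raiseby x: 35/6
  2561/438
$ tally over x: 21/13
  33293/9198
$ registry bind k: lu_ast v: @prev
  nil
$ registry bind k: diro v: sloda
  nil
$ exchanger asunit v: -33/2 u_from: mi u_to: cm
  -13277088/5
$ exchanger asunit v: 5527 u_from: h u_to: min
  331620


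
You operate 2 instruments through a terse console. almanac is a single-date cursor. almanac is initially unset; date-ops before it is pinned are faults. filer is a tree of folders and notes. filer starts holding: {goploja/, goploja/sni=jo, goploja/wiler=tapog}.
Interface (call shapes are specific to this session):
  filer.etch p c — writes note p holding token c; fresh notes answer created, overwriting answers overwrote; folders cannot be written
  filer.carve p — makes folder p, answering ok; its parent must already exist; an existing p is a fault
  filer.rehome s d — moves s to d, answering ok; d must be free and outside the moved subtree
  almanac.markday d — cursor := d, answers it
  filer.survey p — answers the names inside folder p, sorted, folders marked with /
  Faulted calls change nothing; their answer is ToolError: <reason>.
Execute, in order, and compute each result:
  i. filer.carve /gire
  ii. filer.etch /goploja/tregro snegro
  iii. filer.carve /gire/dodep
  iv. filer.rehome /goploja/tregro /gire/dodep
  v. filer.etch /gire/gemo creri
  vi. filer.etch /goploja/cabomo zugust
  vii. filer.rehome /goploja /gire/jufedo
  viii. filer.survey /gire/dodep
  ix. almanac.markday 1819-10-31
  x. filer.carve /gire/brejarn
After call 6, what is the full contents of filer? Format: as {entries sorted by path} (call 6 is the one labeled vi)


·→ carve(p='/gire')
·← ok
·→ etch(p='/goploja/tregro', c='snegro')
·← created
·→ carve(p='/gire/dodep')
·← ok
·→ rehome(s='/goploja/tregro', d='/gire/dodep')
·← ToolError: exists
·→ etch(p='/gire/gemo', c='creri')
·← created
·→ etch(p='/goploja/cabomo', c='zugust')
·← created
·→ rehome(s='/goploja', d='/gire/jufedo')
·← ok
·→ survey(p='/gire/dodep')
·← []
·→ markday(d='1819-10-31')
·← 1819-10-31
·→ carve(p='/gire/brejarn')
·← ok

Answer: {gire/, gire/dodep/, gire/gemo=creri, goploja/, goploja/cabomo=zugust, goploja/sni=jo, goploja/tregro=snegro, goploja/wiler=tapog}


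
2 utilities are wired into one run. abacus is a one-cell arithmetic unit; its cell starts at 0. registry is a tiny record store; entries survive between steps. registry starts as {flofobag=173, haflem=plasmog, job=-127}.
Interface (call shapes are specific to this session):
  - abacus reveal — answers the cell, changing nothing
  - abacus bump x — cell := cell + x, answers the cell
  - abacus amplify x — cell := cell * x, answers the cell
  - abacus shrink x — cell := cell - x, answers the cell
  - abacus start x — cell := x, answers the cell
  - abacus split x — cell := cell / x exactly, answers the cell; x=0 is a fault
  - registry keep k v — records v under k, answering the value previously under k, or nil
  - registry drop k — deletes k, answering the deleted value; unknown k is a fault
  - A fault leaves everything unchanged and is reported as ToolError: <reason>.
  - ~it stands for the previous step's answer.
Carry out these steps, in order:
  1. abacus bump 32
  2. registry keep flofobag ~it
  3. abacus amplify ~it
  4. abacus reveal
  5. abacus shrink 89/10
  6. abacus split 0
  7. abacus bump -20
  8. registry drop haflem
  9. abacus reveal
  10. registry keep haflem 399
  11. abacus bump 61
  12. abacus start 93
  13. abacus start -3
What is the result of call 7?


>> abacus bump(x→32)
<< 32
>> registry keep(k→flofobag, v→~it)
<< 173
>> abacus amplify(x→~it)
<< 5536
>> abacus reveal()
<< 5536
>> abacus shrink(x→89/10)
<< 55271/10
>> abacus split(x→0)
<< ToolError: division by zero
>> abacus bump(x→-20)
<< 55071/10
>> registry drop(k→haflem)
<< plasmog
>> abacus reveal()
<< 55071/10
>> registry keep(k→haflem, v→399)
<< nil
>> abacus bump(x→61)
<< 55681/10
>> abacus start(x→93)
<< 93
>> abacus start(x→-3)
<< -3

Answer: 55071/10


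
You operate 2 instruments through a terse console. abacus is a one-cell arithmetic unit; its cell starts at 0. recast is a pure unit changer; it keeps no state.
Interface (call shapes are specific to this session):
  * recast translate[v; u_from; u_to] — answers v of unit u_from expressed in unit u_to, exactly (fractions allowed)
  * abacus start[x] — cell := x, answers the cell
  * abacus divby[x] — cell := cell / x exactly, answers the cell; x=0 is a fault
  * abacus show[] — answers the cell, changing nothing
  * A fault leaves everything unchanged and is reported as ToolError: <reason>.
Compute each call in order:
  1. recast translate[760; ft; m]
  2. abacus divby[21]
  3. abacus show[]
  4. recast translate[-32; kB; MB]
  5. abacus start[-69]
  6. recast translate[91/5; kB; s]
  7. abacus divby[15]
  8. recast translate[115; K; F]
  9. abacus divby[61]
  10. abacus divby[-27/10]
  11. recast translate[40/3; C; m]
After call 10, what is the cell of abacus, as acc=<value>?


-- recast translate(v=760, u_from=ft, u_to=m) : 28956/125
-- abacus divby(x=21) : 0
-- abacus show() : 0
-- recast translate(v=-32, u_from=kB, u_to=MB) : -4/125
-- abacus start(x=-69) : -69
-- recast translate(v=91/5, u_from=kB, u_to=s) : ToolError: incompatible units
-- abacus divby(x=15) : -23/5
-- recast translate(v=115, u_from=K, u_to=F) : -25267/100
-- abacus divby(x=61) : -23/305
-- abacus divby(x=-27/10) : 46/1647
-- recast translate(v=40/3, u_from=C, u_to=m) : ToolError: incompatible units

Answer: acc=46/1647


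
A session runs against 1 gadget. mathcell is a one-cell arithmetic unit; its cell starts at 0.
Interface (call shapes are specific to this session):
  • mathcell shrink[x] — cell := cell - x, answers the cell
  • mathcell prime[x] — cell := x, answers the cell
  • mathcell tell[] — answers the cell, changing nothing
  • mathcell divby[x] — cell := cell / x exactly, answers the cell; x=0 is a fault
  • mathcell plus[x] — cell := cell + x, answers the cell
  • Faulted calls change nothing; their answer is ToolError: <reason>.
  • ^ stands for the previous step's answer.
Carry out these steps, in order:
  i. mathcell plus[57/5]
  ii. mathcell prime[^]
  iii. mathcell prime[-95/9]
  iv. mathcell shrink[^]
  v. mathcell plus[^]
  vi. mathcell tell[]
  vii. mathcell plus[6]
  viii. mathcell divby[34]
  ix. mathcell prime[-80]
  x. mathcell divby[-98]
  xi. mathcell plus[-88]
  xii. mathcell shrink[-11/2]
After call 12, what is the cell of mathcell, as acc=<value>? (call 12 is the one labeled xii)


I try mathcell plus passing 57/5, which returns 57/5.
I invoke mathcell prime passing ^, and see 57/5.
Using mathcell prime passing -95/9, → -95/9.
I use mathcell shrink passing ^: 0.
Now I run mathcell plus passing ^, — result: 0.
Invoking mathcell tell, → 0.
I use mathcell plus passing 6, and get 6.
I call mathcell divby passing 34, — result: 3/17.
I run mathcell prime passing -80, and get -80.
Then mathcell divby passing -98, → 40/49.
Using mathcell plus passing -88, giving -4272/49.
Next I call mathcell shrink passing -11/2, and observe -8005/98.

Answer: acc=-8005/98


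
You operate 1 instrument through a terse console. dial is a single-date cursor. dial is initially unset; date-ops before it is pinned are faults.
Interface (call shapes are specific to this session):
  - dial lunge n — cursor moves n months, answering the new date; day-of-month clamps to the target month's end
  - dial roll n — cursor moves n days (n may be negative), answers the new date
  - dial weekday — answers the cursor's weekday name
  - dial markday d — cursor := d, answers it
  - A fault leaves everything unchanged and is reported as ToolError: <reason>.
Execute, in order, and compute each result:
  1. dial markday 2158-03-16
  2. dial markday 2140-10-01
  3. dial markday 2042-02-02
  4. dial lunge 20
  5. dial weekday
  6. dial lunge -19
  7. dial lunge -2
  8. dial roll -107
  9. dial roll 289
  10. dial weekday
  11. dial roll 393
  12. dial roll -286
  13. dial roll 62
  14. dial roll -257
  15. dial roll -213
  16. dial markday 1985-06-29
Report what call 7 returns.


Answer: 2042-01-02

Derivation:
~$ dial markday d='2158-03-16'
[out] 2158-03-16
~$ dial markday d='2140-10-01'
[out] 2140-10-01
~$ dial markday d='2042-02-02'
[out] 2042-02-02
~$ dial lunge n='20'
[out] 2043-10-02
~$ dial weekday
[out] Friday
~$ dial lunge n='-19'
[out] 2042-03-02
~$ dial lunge n='-2'
[out] 2042-01-02
~$ dial roll n='-107'
[out] 2041-09-17
~$ dial roll n='289'
[out] 2042-07-03
~$ dial weekday
[out] Thursday
~$ dial roll n='393'
[out] 2043-07-31
~$ dial roll n='-286'
[out] 2042-10-18
~$ dial roll n='62'
[out] 2042-12-19
~$ dial roll n='-257'
[out] 2042-04-06
~$ dial roll n='-213'
[out] 2041-09-05
~$ dial markday d='1985-06-29'
[out] 1985-06-29


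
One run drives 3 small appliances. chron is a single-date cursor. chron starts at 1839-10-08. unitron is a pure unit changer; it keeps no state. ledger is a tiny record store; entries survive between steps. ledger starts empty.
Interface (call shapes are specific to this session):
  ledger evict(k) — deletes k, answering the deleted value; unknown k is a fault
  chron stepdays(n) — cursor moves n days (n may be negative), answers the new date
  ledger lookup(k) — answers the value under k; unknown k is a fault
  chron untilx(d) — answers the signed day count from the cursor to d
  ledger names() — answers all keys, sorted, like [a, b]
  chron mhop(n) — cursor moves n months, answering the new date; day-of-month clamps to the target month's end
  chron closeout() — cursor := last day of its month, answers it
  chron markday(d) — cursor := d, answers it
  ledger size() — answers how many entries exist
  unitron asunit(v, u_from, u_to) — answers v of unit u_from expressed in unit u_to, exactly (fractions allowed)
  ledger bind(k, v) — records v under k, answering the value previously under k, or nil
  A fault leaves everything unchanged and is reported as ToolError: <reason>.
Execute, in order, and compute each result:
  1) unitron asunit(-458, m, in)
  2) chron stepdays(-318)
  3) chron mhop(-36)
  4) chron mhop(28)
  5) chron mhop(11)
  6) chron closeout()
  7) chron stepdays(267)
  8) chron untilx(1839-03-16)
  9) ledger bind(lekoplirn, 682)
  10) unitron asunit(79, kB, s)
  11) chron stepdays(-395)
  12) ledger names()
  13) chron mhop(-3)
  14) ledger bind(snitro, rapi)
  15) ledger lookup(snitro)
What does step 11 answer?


$ unitron asunit v→-458 u_from→m u_to→in
  -2290000/127
$ chron stepdays n→-318
  1838-11-24
$ chron mhop n→-36
  1835-11-24
$ chron mhop n→28
  1838-03-24
$ chron mhop n→11
  1839-02-24
$ chron closeout
  1839-02-28
$ chron stepdays n→267
  1839-11-22
$ chron untilx d→1839-03-16
  -251
$ ledger bind k→lekoplirn v→682
  nil
$ unitron asunit v→79 u_from→kB u_to→s
  ToolError: incompatible units
$ chron stepdays n→-395
  1838-10-23
$ ledger names
  [lekoplirn]
$ chron mhop n→-3
  1838-07-23
$ ledger bind k→snitro v→rapi
  nil
$ ledger lookup k→snitro
  rapi

Answer: 1838-10-23


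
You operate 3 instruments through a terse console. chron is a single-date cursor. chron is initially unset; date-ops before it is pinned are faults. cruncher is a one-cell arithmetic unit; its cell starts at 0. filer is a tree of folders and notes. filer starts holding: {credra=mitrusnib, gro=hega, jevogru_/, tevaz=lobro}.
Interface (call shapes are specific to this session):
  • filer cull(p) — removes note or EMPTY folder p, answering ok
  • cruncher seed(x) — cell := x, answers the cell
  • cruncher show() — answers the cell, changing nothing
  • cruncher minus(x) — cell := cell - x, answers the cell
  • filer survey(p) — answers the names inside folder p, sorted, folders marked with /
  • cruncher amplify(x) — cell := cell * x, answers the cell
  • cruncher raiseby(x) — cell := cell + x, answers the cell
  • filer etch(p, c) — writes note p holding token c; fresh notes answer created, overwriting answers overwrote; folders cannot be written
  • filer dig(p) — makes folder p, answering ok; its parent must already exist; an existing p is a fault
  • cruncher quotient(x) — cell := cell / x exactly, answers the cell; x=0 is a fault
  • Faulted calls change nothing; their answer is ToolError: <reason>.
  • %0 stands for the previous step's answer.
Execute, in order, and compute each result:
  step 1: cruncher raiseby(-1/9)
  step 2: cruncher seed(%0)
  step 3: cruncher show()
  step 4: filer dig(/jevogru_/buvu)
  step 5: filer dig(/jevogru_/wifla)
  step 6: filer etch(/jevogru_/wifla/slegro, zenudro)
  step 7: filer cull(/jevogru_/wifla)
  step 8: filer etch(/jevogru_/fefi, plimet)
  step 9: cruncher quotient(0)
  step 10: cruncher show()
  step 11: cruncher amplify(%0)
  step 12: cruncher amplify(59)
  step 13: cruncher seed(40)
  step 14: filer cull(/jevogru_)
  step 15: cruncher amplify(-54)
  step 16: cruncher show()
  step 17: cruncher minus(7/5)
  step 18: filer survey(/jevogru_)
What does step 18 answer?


Answer: [buvu/, fefi, wifla/]

Derivation:
I try cruncher raiseby passing -1/9, — result: -1/9.
Next I call cruncher seed passing %0, → -1/9.
I invoke cruncher show(), which returns -1/9.
I use filer dig passing /jevogru_/buvu, and get ok.
Next I call filer dig passing /jevogru_/wifla: ok.
I invoke filer etch passing /jevogru_/wifla/slegro, zenudro, giving created.
Invoking filer cull passing /jevogru_/wifla, giving ToolError: not empty.
I run filer etch passing /jevogru_/fefi, plimet, yielding created.
Next I call cruncher quotient passing 0: ToolError: division by zero.
Calling cruncher show, which returns -1/9.
Then cruncher amplify passing %0, and see 1/81.
I call cruncher amplify passing 59, yielding 59/81.
Invoking cruncher seed passing 40, and get 40.
Now I run filer cull passing /jevogru_: ToolError: not empty.
Then cruncher amplify passing -54, giving -2160.
Invoking cruncher show(): -2160.
I invoke cruncher minus passing 7/5, and get -10807/5.
I run filer survey passing /jevogru_: [buvu/, fefi, wifla/].


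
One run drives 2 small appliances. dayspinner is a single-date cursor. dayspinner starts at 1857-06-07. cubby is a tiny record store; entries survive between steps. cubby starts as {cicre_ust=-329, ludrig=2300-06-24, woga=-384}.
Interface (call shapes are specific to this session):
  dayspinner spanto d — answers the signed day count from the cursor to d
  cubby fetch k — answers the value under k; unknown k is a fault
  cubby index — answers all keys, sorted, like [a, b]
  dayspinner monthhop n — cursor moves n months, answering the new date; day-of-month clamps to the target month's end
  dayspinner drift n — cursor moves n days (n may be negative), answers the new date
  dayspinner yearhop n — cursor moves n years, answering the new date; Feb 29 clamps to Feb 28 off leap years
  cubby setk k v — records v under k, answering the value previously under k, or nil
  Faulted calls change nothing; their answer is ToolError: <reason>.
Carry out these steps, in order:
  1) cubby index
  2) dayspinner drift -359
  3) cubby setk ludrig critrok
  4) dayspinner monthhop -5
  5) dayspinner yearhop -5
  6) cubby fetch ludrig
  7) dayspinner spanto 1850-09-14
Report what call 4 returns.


Answer: 1856-01-13

Derivation:
~$ cubby index
[out] [cicre_ust, ludrig, woga]
~$ dayspinner drift n: -359
[out] 1856-06-13
~$ cubby setk k: ludrig v: critrok
[out] 2300-06-24
~$ dayspinner monthhop n: -5
[out] 1856-01-13
~$ dayspinner yearhop n: -5
[out] 1851-01-13
~$ cubby fetch k: ludrig
[out] critrok
~$ dayspinner spanto d: 1850-09-14
[out] -121


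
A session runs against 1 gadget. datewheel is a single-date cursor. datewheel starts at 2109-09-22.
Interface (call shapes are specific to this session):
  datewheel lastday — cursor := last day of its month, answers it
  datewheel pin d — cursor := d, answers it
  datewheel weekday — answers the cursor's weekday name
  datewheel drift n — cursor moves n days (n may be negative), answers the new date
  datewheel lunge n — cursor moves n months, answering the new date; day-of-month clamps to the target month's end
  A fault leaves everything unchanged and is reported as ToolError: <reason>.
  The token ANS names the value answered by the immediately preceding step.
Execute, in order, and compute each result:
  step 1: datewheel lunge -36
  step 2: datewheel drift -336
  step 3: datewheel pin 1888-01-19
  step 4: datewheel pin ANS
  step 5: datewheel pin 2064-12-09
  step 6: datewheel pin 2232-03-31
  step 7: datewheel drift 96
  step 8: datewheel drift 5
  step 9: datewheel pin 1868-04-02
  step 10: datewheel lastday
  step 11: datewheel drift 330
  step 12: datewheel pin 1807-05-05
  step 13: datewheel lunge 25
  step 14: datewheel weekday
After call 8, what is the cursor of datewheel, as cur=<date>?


Do: datewheel lunge[n→-36]
See: 2106-09-22
Do: datewheel drift[n→-336]
See: 2105-10-21
Do: datewheel pin[d→1888-01-19]
See: 1888-01-19
Do: datewheel pin[d→ANS]
See: 1888-01-19
Do: datewheel pin[d→2064-12-09]
See: 2064-12-09
Do: datewheel pin[d→2232-03-31]
See: 2232-03-31
Do: datewheel drift[n→96]
See: 2232-07-05
Do: datewheel drift[n→5]
See: 2232-07-10
Do: datewheel pin[d→1868-04-02]
See: 1868-04-02
Do: datewheel lastday[]
See: 1868-04-30
Do: datewheel drift[n→330]
See: 1869-03-26
Do: datewheel pin[d→1807-05-05]
See: 1807-05-05
Do: datewheel lunge[n→25]
See: 1809-06-05
Do: datewheel weekday[]
See: Monday

Answer: cur=2232-07-10


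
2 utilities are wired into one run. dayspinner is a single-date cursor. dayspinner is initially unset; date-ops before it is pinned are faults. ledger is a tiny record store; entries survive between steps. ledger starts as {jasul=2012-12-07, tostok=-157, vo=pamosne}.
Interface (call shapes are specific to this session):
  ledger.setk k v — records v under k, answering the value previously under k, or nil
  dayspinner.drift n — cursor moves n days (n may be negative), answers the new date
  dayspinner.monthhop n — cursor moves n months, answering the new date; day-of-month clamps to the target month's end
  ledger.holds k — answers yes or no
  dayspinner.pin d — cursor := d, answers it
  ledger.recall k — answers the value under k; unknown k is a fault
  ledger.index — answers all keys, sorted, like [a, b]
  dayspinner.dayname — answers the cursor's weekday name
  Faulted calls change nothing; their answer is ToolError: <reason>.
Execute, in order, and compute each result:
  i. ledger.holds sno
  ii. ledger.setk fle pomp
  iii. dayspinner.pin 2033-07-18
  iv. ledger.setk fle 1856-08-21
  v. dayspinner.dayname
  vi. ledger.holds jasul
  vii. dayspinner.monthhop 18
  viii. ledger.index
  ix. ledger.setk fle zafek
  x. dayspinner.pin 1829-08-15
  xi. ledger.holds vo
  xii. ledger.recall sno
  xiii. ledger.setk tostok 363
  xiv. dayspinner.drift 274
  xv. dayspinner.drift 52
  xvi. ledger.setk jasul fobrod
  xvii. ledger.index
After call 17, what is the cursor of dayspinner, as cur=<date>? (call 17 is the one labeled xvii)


Using ledger.holds with k=sno, giving no.
I call ledger.setk with k=fle, v=pomp, yielding nil.
Invoking dayspinner.pin with d=2033-07-18, — result: 2033-07-18.
Calling ledger.setk with k=fle, v=1856-08-21, and get pomp.
Next I call dayspinner.dayname(), yielding Monday.
Using ledger.holds with k=jasul, → yes.
I run dayspinner.monthhop with n=18, giving 2035-01-18.
Invoking ledger.index, which returns [fle, jasul, tostok, vo].
Now I run ledger.setk with k=fle, v=zafek, — result: 1856-08-21.
Next I call dayspinner.pin with d=1829-08-15, giving 1829-08-15.
Calling ledger.holds with k=vo, — result: yes.
Invoking ledger.recall with k=sno, and get ToolError: no such key sno.
I call ledger.setk with k=tostok, v=363, yielding -157.
I run dayspinner.drift with n=274, — result: 1830-05-16.
I call dayspinner.drift with n=52, → 1830-07-07.
I call ledger.setk with k=jasul, v=fobrod, — result: 2012-12-07.
I try ledger.index, and get [fle, jasul, tostok, vo].

Answer: cur=1830-07-07


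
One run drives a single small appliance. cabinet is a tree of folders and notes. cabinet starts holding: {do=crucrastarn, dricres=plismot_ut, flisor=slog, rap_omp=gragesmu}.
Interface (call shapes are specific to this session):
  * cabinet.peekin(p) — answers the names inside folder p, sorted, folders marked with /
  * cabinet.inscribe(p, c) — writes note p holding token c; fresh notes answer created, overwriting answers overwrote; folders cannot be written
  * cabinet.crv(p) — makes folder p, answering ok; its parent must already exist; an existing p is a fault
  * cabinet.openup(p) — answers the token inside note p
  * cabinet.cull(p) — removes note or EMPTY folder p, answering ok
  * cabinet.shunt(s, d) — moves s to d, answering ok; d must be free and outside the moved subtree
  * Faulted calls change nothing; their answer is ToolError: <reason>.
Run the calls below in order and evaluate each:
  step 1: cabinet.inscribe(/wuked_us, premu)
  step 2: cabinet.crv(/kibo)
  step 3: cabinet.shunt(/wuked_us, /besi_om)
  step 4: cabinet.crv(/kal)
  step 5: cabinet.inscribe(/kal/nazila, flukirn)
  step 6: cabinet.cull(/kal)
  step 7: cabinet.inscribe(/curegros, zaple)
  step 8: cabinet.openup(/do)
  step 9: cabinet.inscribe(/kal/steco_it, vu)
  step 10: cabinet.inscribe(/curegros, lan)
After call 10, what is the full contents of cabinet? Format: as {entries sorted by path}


;; inscribe(/wuked_us, premu) -> created
;; crv(/kibo) -> ok
;; shunt(/wuked_us, /besi_om) -> ok
;; crv(/kal) -> ok
;; inscribe(/kal/nazila, flukirn) -> created
;; cull(/kal) -> ToolError: not empty
;; inscribe(/curegros, zaple) -> created
;; openup(/do) -> crucrastarn
;; inscribe(/kal/steco_it, vu) -> created
;; inscribe(/curegros, lan) -> overwrote

Answer: {besi_om=premu, curegros=lan, do=crucrastarn, dricres=plismot_ut, flisor=slog, kal/, kal/nazila=flukirn, kal/steco_it=vu, kibo/, rap_omp=gragesmu}


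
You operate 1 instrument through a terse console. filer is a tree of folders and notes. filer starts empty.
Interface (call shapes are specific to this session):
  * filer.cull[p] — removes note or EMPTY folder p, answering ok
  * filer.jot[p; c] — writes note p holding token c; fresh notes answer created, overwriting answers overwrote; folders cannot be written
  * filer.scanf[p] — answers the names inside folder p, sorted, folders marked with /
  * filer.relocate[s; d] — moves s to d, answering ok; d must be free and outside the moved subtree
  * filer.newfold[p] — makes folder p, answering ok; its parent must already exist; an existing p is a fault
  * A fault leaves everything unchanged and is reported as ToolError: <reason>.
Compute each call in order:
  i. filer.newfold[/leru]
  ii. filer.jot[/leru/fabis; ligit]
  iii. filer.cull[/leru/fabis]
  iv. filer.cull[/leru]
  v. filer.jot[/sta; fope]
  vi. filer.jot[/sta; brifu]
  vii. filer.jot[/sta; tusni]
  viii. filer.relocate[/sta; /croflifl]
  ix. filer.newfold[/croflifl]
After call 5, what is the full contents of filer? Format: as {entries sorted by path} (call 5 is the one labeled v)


[in] filer.newfold p: /leru
= ok
[in] filer.jot p: /leru/fabis c: ligit
= created
[in] filer.cull p: /leru/fabis
= ok
[in] filer.cull p: /leru
= ok
[in] filer.jot p: /sta c: fope
= created
[in] filer.jot p: /sta c: brifu
= overwrote
[in] filer.jot p: /sta c: tusni
= overwrote
[in] filer.relocate s: /sta d: /croflifl
= ok
[in] filer.newfold p: /croflifl
= ToolError: exists

Answer: {sta=fope}


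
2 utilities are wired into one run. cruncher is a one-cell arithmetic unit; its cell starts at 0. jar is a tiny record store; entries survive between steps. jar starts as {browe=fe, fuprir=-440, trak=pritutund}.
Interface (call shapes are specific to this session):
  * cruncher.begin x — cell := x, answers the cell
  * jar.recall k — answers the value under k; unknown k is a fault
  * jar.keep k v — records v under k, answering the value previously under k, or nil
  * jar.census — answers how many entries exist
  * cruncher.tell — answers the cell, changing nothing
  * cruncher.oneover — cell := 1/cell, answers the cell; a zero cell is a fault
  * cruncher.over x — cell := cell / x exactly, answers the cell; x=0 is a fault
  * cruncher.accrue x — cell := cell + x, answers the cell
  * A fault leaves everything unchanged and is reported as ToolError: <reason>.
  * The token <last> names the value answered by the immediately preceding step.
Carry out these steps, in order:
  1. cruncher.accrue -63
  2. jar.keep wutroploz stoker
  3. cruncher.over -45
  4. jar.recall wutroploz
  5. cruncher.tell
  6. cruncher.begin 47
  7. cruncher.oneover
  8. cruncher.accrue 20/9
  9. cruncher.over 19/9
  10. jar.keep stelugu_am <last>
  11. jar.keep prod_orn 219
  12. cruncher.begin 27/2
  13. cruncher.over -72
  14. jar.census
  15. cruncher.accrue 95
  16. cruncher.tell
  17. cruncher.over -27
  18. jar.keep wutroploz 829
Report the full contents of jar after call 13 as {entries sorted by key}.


> cruncher.accrue x: -63
[out] -63
> jar.keep k: wutroploz v: stoker
[out] nil
> cruncher.over x: -45
[out] 7/5
> jar.recall k: wutroploz
[out] stoker
> cruncher.tell
[out] 7/5
> cruncher.begin x: 47
[out] 47
> cruncher.oneover
[out] 1/47
> cruncher.accrue x: 20/9
[out] 949/423
> cruncher.over x: 19/9
[out] 949/893
> jar.keep k: stelugu_am v: <last>
[out] nil
> jar.keep k: prod_orn v: 219
[out] nil
> cruncher.begin x: 27/2
[out] 27/2
> cruncher.over x: -72
[out] -3/16
> jar.census
[out] 6
> cruncher.accrue x: 95
[out] 1517/16
> cruncher.tell
[out] 1517/16
> cruncher.over x: -27
[out] -1517/432
> jar.keep k: wutroploz v: 829
[out] stoker

Answer: {browe=fe, fuprir=-440, prod_orn=219, stelugu_am=949/893, trak=pritutund, wutroploz=stoker}


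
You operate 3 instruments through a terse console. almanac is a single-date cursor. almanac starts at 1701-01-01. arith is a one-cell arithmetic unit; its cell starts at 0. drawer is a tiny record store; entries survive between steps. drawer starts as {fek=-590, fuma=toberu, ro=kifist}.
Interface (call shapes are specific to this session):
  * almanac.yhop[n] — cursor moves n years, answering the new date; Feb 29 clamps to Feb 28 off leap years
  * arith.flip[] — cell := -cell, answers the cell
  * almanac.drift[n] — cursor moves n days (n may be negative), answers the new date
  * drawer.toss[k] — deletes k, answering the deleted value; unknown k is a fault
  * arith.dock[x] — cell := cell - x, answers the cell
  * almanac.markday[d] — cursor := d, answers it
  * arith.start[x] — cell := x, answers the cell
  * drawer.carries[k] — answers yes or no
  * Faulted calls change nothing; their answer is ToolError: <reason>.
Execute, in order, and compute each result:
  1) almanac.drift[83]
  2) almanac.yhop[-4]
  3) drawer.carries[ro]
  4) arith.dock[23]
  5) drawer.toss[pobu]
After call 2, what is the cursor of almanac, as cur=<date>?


Answer: cur=1697-03-25

Derivation:
Step: almanac.drift[n: 83]
Result: 1701-03-25
Step: almanac.yhop[n: -4]
Result: 1697-03-25
Step: drawer.carries[k: ro]
Result: yes
Step: arith.dock[x: 23]
Result: -23
Step: drawer.toss[k: pobu]
Result: ToolError: no such key pobu


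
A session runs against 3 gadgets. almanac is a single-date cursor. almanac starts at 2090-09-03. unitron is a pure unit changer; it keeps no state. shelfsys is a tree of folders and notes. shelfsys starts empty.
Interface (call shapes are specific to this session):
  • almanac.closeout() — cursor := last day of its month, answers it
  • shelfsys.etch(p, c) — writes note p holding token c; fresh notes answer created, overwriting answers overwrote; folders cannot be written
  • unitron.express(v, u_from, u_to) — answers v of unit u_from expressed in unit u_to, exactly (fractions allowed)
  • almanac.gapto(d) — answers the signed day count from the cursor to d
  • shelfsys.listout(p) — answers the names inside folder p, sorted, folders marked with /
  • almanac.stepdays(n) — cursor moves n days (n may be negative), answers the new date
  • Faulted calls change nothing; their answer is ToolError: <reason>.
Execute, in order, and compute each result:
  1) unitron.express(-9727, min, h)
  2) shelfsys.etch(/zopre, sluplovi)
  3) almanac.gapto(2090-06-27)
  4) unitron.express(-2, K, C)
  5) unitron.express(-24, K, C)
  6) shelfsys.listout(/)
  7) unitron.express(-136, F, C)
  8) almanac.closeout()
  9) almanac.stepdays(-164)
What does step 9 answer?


Answer: 2090-04-19

Derivation:
I try unitron.express on -9727, min, h, and see -9727/60.
Now I run shelfsys.etch on /zopre, sluplovi, and get created.
Now I run almanac.gapto on 2090-06-27, and see -68.
Now I run unitron.express on -2, K, C, and get -5503/20.
Then unitron.express on -24, K, C, yielding -5943/20.
I invoke shelfsys.listout on /, → [zopre].
I run unitron.express on -136, F, C, and observe -280/3.
Then almanac.closeout, yielding 2090-09-30.
Using almanac.stepdays on -164, which returns 2090-04-19.


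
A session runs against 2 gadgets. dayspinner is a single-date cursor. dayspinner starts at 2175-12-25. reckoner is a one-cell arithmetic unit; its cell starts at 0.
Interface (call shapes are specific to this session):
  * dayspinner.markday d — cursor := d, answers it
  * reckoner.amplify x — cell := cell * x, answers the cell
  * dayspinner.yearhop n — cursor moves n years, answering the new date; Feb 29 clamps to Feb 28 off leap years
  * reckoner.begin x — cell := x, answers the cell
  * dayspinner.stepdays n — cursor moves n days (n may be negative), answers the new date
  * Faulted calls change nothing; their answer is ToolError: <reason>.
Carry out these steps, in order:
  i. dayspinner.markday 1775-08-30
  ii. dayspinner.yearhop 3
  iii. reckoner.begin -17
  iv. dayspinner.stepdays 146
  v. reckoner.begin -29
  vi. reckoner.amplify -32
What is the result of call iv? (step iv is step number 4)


$ dayspinner.markday d: 1775-08-30
:: 1775-08-30
$ dayspinner.yearhop n: 3
:: 1778-08-30
$ reckoner.begin x: -17
:: -17
$ dayspinner.stepdays n: 146
:: 1779-01-23
$ reckoner.begin x: -29
:: -29
$ reckoner.amplify x: -32
:: 928

Answer: 1779-01-23


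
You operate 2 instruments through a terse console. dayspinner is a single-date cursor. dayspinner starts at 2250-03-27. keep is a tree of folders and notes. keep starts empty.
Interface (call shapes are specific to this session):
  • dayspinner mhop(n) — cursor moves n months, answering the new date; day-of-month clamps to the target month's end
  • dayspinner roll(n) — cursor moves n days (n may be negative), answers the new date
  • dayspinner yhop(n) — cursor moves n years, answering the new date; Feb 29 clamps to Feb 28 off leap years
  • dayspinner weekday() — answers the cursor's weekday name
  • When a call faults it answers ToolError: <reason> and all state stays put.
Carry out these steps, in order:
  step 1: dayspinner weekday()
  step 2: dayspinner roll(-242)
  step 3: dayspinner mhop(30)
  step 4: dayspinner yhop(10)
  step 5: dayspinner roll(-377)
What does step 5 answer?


Answer: 2261-01-16

Derivation:
Act: dayspinner weekday[]
Obs: Wednesday
Act: dayspinner roll[n→-242]
Obs: 2249-07-28
Act: dayspinner mhop[n→30]
Obs: 2252-01-28
Act: dayspinner yhop[n→10]
Obs: 2262-01-28
Act: dayspinner roll[n→-377]
Obs: 2261-01-16
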